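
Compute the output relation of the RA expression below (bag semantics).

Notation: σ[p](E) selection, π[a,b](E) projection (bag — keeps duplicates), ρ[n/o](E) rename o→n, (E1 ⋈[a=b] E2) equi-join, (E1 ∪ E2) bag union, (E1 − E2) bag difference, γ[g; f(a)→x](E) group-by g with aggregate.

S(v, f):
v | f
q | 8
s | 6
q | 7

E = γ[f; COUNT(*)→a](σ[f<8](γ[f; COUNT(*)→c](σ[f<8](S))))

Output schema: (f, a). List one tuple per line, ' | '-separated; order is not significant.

Subexpression sizes:
  S → 3
  σ[f<8](S) → 2
  γ[f; COUNT(*)→c](σ[f<8](S)) → 2
  σ[f<8](γ[f; COUNT(*)→c](σ[f<8](S))) → 2
  γ[f; COUNT(*)→a](σ[f<8](γ[f; COUNT(*)→c](σ[f<8](S)))) → 2

== RESULT ==
f | a
6 | 1
7 | 1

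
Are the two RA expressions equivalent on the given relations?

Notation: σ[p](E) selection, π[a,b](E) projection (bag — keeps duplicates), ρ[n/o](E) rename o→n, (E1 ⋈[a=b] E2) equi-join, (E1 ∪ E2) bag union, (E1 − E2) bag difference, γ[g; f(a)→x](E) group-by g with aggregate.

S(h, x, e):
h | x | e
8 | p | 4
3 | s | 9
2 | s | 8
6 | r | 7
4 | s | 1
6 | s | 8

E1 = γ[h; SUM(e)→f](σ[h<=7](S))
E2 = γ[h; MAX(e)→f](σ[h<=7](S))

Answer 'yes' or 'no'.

E1 subexpression sizes:
  S → 6
  σ[h<=7](S) → 5
  γ[h; SUM(e)→f](σ[h<=7](S)) → 4
E2 subexpression sizes:
  S → 6
  σ[h<=7](S) → 5
  γ[h; MAX(e)→f](σ[h<=7](S)) → 4

E1 result:
h | f
2 | 8
3 | 9
4 | 1
6 | 15
E2 result:
h | f
2 | 8
3 | 9
4 | 1
6 | 8
Witness: (6, 15) appears 1× in E1 but 0× in E2.

no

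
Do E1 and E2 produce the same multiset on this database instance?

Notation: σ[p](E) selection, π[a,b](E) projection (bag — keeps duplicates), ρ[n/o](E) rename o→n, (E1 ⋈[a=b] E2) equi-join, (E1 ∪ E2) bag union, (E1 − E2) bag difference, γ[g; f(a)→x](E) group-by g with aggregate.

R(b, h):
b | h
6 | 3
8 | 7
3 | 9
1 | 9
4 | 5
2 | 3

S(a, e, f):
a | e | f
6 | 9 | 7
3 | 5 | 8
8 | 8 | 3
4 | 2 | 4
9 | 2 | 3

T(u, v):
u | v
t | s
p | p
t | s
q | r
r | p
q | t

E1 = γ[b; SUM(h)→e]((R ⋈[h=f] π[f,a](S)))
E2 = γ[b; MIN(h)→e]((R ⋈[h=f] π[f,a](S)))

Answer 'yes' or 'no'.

E1 row counts bottom-up:
  R → 6
  S → 5
  π[f,a](S) → 5
  (R ⋈[h=f] π[f,a](S)) → 5
  γ[b; SUM(h)→e]((R ⋈[h=f] π[f,a](S))) → 3
E2 row counts bottom-up:
  R → 6
  S → 5
  π[f,a](S) → 5
  (R ⋈[h=f] π[f,a](S)) → 5
  γ[b; MIN(h)→e]((R ⋈[h=f] π[f,a](S))) → 3

E1 result:
b | e
2 | 6
6 | 6
8 | 7
E2 result:
b | e
2 | 3
6 | 3
8 | 7
Witness: (2, 3) appears 0× in E1 but 1× in E2.

no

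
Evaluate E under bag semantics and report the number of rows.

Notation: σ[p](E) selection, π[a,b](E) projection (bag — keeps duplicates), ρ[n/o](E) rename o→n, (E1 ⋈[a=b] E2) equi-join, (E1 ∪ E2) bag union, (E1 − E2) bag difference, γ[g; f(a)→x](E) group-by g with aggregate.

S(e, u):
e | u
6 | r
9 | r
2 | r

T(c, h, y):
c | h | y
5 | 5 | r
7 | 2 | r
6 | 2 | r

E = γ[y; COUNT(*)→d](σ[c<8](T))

Subexpression sizes:
  T → 3
  σ[c<8](T) → 3
  γ[y; COUNT(*)→d](σ[c<8](T)) → 1

|E| = 1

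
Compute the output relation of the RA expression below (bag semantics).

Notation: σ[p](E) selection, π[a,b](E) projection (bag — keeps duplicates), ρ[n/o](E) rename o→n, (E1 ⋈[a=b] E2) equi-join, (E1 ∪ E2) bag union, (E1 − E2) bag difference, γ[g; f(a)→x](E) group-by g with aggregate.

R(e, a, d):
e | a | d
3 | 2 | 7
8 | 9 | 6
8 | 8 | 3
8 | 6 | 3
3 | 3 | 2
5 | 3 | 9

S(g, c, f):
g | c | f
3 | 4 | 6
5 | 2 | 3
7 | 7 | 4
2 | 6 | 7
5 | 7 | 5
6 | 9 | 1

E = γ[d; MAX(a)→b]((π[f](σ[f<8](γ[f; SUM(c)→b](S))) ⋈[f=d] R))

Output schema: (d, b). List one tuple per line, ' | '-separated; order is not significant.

Row counts bottom-up:
  S → 6
  γ[f; SUM(c)→b](S) → 6
  σ[f<8](γ[f; SUM(c)→b](S)) → 6
  π[f](σ[f<8](γ[f; SUM(c)→b](S))) → 6
  R → 6
  (π[f](σ[f<8](γ[f; SUM(c)→b](S))) ⋈[f=d] R) → 4
  γ[d; MAX(a)→b]((π[f](σ[f<8](γ[f; SUM(c)→b](S))) ⋈[f=d] R)) → 3

== RESULT ==
d | b
3 | 8
6 | 9
7 | 2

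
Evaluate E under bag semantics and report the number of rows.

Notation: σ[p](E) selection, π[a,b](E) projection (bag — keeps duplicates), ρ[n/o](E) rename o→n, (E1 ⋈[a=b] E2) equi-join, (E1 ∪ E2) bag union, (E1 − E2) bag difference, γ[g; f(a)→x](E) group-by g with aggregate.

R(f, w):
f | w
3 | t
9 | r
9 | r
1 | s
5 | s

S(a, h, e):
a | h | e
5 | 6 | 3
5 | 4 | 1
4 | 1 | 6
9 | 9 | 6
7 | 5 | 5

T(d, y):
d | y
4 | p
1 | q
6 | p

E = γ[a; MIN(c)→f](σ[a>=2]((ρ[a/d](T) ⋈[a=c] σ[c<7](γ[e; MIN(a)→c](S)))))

Subexpression sizes:
  T → 3
  ρ[a/d](T) → 3
  S → 5
  γ[e; MIN(a)→c](S) → 4
  σ[c<7](γ[e; MIN(a)→c](S)) → 3
  (ρ[a/d](T) ⋈[a=c] σ[c<7](γ[e; MIN(a)→c](S))) → 1
  σ[a>=2]((ρ[a/d](T) ⋈[a=c] σ[c<7](γ[e; MIN(a)→c](S)))) → 1
  γ[a; MIN(c)→f](σ[a>=2]((ρ[a/d](T) ⋈[a=c] σ[c<7](γ[e; MIN(a)→c](S))))) → 1

|E| = 1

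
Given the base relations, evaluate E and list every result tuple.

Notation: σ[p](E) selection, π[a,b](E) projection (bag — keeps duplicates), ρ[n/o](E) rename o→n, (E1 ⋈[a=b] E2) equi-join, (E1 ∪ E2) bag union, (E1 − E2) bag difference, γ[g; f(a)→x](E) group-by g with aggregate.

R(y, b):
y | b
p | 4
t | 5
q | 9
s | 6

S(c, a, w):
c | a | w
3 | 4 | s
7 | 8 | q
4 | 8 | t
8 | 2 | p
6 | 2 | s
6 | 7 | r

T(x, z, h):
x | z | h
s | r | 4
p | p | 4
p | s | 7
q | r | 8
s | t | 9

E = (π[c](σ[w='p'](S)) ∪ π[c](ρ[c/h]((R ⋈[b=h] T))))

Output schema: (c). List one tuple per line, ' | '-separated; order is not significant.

Row counts bottom-up:
  S → 6
  σ[w='p'](S) → 1
  π[c](σ[w='p'](S)) → 1
  R → 4
  T → 5
  (R ⋈[b=h] T) → 3
  ρ[c/h]((R ⋈[b=h] T)) → 3
  π[c](ρ[c/h]((R ⋈[b=h] T))) → 3
  (π[c](σ[w='p'](S)) ∪ π[c](ρ[c/h]((R ⋈[b=h] T)))) → 4

== RESULT ==
c
4
4
8
9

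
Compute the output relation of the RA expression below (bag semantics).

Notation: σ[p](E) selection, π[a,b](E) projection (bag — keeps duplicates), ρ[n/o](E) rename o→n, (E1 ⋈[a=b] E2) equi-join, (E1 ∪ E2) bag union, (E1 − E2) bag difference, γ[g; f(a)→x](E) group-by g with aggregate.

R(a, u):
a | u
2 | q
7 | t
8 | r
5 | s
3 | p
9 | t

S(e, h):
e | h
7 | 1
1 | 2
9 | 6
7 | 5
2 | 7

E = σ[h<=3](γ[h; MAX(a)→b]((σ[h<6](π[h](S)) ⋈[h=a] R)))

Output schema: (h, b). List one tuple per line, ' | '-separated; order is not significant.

Row counts bottom-up:
  S → 5
  π[h](S) → 5
  σ[h<6](π[h](S)) → 3
  R → 6
  (σ[h<6](π[h](S)) ⋈[h=a] R) → 2
  γ[h; MAX(a)→b]((σ[h<6](π[h](S)) ⋈[h=a] R)) → 2
  σ[h<=3](γ[h; MAX(a)→b]((σ[h<6](π[h](S)) ⋈[h=a] R))) → 1

== RESULT ==
h | b
2 | 2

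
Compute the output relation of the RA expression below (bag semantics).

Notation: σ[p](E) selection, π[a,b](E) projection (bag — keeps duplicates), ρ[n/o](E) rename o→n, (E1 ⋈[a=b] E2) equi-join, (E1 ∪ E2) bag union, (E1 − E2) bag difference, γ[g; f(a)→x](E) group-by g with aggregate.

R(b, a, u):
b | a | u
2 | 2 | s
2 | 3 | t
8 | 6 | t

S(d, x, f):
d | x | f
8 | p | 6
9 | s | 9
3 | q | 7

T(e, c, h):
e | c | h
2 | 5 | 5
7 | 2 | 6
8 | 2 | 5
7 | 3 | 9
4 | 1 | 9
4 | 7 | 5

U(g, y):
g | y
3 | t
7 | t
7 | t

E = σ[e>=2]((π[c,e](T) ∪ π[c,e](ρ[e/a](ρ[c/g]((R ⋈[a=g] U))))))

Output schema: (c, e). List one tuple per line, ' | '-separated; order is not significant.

Per-node cardinality:
  T → 6
  π[c,e](T) → 6
  R → 3
  U → 3
  (R ⋈[a=g] U) → 1
  ρ[c/g]((R ⋈[a=g] U)) → 1
  ρ[e/a](ρ[c/g]((R ⋈[a=g] U))) → 1
  π[c,e](ρ[e/a](ρ[c/g]((R ⋈[a=g] U)))) → 1
  (π[c,e](T) ∪ π[c,e](ρ[e/a](ρ[c/g]((R ⋈[a=g] U))))) → 7
  σ[e>=2]((π[c,e](T) ∪ π[c,e](ρ[e/a](ρ[c/g]((R ⋈[a=g] U)))))) → 7

== RESULT ==
c | e
1 | 4
2 | 7
2 | 8
3 | 3
3 | 7
5 | 2
7 | 4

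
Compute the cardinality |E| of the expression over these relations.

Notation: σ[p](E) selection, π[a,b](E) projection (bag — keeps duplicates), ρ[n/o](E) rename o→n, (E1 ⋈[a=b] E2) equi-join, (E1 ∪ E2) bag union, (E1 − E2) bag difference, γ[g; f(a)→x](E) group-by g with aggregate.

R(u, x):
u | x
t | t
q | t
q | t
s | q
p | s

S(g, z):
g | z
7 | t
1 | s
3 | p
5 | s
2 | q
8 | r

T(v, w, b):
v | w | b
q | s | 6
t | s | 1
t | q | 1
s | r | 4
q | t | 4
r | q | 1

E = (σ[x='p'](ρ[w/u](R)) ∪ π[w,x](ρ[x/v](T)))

Row counts bottom-up:
  R → 5
  ρ[w/u](R) → 5
  σ[x='p'](ρ[w/u](R)) → 0
  T → 6
  ρ[x/v](T) → 6
  π[w,x](ρ[x/v](T)) → 6
  (σ[x='p'](ρ[w/u](R)) ∪ π[w,x](ρ[x/v](T))) → 6

|E| = 6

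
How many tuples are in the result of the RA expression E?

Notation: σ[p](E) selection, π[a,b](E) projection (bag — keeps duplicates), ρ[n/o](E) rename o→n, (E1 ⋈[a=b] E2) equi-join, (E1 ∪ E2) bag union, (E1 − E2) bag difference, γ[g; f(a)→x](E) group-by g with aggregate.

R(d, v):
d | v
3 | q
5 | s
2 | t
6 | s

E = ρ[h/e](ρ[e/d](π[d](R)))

Per-node cardinality:
  R → 4
  π[d](R) → 4
  ρ[e/d](π[d](R)) → 4
  ρ[h/e](ρ[e/d](π[d](R))) → 4

|E| = 4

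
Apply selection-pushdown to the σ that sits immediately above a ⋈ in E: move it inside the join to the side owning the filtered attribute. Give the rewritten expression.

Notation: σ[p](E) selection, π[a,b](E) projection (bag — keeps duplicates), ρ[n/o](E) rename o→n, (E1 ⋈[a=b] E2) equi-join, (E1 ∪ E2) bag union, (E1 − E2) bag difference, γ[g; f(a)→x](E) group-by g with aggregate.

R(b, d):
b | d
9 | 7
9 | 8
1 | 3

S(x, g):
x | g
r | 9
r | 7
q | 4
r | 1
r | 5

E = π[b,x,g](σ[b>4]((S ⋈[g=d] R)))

σ filters on b, owned by the right side.
E' = π[b,x,g]((S ⋈[g=d] σ[b>4](R)))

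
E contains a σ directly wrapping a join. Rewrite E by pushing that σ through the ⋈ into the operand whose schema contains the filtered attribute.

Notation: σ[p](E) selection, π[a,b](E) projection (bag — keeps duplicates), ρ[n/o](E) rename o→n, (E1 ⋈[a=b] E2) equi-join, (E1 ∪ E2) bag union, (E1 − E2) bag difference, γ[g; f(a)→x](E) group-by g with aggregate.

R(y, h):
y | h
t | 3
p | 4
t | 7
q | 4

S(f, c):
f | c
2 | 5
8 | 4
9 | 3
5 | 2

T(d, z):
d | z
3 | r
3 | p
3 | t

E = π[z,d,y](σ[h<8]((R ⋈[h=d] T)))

σ filters on h, owned by the left side.
E' = π[z,d,y]((σ[h<8](R) ⋈[h=d] T))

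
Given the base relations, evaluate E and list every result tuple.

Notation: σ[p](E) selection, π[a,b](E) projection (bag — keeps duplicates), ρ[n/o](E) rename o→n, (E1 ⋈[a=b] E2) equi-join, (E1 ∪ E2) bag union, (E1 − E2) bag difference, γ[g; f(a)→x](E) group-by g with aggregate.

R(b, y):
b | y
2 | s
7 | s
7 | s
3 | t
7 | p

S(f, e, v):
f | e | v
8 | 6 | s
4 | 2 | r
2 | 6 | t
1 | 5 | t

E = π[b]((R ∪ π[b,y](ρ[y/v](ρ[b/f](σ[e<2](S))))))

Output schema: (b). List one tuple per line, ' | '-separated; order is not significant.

Subexpression sizes:
  R → 5
  S → 4
  σ[e<2](S) → 0
  ρ[b/f](σ[e<2](S)) → 0
  ρ[y/v](ρ[b/f](σ[e<2](S))) → 0
  π[b,y](ρ[y/v](ρ[b/f](σ[e<2](S)))) → 0
  (R ∪ π[b,y](ρ[y/v](ρ[b/f](σ[e<2](S))))) → 5
  π[b]((R ∪ π[b,y](ρ[y/v](ρ[b/f](σ[e<2](S)))))) → 5

== RESULT ==
b
2
3
7
7
7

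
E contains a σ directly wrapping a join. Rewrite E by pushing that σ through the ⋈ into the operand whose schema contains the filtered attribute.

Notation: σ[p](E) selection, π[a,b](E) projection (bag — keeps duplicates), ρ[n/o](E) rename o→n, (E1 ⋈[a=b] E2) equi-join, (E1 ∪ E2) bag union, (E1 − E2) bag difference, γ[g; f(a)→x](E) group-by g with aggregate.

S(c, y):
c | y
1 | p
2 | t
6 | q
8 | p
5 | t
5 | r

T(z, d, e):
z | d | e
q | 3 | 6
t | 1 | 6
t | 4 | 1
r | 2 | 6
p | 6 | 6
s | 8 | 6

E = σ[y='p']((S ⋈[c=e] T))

σ filters on y, owned by the left side.
E' = (σ[y='p'](S) ⋈[c=e] T)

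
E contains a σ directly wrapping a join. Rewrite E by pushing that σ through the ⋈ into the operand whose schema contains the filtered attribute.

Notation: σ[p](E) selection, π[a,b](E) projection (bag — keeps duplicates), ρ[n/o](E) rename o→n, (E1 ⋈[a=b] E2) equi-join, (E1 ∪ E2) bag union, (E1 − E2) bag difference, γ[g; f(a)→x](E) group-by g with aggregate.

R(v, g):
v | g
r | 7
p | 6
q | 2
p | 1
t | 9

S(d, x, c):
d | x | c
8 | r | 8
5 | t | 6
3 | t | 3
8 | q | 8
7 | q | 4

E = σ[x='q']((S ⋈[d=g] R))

σ filters on x, owned by the left side.
E' = (σ[x='q'](S) ⋈[d=g] R)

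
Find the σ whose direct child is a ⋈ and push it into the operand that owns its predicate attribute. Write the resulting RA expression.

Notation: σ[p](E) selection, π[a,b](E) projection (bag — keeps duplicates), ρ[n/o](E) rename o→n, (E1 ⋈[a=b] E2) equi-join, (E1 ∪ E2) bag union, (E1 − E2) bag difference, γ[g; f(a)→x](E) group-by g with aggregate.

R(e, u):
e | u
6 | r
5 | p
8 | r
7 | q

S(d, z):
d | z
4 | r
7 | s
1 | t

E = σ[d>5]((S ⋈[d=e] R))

σ filters on d, owned by the left side.
E' = (σ[d>5](S) ⋈[d=e] R)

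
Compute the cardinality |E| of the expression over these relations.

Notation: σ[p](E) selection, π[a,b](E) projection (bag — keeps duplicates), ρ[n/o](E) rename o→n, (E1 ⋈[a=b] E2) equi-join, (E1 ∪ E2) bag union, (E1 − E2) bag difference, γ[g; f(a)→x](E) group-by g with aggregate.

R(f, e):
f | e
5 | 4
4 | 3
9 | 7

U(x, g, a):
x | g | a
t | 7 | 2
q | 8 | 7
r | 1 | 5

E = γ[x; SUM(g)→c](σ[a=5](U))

Stepwise |·|:
  U → 3
  σ[a=5](U) → 1
  γ[x; SUM(g)→c](σ[a=5](U)) → 1

|E| = 1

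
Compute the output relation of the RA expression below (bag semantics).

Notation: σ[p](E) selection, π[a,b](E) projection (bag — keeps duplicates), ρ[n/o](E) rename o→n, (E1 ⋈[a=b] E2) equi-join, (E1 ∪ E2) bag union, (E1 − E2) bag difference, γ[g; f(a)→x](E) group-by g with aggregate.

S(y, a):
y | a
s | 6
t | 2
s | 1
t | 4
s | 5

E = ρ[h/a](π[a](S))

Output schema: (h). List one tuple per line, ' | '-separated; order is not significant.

Subexpression sizes:
  S → 5
  π[a](S) → 5
  ρ[h/a](π[a](S)) → 5

== RESULT ==
h
1
2
4
5
6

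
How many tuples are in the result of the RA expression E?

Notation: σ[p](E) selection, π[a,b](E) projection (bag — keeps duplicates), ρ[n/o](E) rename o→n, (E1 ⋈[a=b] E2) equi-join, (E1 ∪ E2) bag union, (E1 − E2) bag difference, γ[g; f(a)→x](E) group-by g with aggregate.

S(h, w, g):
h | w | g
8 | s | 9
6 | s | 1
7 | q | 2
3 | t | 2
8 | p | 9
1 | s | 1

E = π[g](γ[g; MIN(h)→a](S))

Per-node cardinality:
  S → 6
  γ[g; MIN(h)→a](S) → 3
  π[g](γ[g; MIN(h)→a](S)) → 3

|E| = 3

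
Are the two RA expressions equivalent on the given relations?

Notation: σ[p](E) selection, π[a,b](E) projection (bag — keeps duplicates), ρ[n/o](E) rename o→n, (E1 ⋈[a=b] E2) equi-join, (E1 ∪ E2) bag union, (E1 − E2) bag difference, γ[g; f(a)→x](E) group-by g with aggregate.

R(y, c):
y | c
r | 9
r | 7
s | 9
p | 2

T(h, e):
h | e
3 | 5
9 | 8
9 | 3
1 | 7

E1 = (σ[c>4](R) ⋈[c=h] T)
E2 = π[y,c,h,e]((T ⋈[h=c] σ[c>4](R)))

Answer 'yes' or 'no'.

E1 subexpression sizes:
  R → 4
  σ[c>4](R) → 3
  T → 4
  (σ[c>4](R) ⋈[c=h] T) → 4
E2 subexpression sizes:
  T → 4
  R → 4
  σ[c>4](R) → 3
  (T ⋈[h=c] σ[c>4](R)) → 4
  π[y,c,h,e]((T ⋈[h=c] σ[c>4](R))) → 4

E1 and E2 produce the same multiset:
y | c | h | e
r | 9 | 9 | 3
r | 9 | 9 | 8
s | 9 | 9 | 3
s | 9 | 9 | 8

yes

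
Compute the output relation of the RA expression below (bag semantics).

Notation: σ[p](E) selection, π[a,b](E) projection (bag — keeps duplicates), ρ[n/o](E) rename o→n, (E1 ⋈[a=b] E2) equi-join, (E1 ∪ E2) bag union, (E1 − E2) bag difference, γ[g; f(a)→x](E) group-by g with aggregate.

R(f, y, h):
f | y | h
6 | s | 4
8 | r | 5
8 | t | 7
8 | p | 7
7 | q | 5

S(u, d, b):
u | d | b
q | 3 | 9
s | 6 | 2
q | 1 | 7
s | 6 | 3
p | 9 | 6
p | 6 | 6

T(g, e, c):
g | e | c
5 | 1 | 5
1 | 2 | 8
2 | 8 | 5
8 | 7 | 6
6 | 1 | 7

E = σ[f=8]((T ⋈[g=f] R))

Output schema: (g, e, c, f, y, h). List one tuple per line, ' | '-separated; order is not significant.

Row counts bottom-up:
  T → 5
  R → 5
  (T ⋈[g=f] R) → 4
  σ[f=8]((T ⋈[g=f] R)) → 3

== RESULT ==
g | e | c | f | y | h
8 | 7 | 6 | 8 | p | 7
8 | 7 | 6 | 8 | r | 5
8 | 7 | 6 | 8 | t | 7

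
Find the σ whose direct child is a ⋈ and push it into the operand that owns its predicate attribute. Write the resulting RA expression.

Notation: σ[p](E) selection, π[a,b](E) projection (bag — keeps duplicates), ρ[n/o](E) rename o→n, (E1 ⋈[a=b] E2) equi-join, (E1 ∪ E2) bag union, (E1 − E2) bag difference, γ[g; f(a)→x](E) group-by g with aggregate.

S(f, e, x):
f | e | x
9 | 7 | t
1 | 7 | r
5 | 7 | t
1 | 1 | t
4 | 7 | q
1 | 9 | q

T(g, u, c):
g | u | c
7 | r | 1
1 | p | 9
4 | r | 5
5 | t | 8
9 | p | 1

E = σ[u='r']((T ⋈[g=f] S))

σ filters on u, owned by the left side.
E' = (σ[u='r'](T) ⋈[g=f] S)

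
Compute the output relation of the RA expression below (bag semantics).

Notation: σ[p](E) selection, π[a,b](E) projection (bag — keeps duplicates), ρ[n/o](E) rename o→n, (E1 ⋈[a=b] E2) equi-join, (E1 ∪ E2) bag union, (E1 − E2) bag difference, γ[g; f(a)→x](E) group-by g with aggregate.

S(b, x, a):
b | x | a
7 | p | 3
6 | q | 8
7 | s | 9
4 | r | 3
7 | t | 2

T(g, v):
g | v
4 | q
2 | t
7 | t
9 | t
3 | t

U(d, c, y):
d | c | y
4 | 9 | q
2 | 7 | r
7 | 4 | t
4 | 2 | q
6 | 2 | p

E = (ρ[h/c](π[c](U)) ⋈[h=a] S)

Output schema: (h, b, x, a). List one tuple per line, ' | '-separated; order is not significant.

Subexpression sizes:
  U → 5
  π[c](U) → 5
  ρ[h/c](π[c](U)) → 5
  S → 5
  (ρ[h/c](π[c](U)) ⋈[h=a] S) → 3

== RESULT ==
h | b | x | a
2 | 7 | t | 2
2 | 7 | t | 2
9 | 7 | s | 9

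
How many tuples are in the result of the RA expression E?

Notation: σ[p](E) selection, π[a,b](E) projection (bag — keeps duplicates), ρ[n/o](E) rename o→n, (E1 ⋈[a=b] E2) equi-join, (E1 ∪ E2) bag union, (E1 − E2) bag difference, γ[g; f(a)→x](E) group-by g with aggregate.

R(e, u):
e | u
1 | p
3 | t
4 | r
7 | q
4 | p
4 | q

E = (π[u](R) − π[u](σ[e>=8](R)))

Stepwise |·|:
  R → 6
  π[u](R) → 6
  R → 6
  σ[e>=8](R) → 0
  π[u](σ[e>=8](R)) → 0
  (π[u](R) − π[u](σ[e>=8](R))) → 6

|E| = 6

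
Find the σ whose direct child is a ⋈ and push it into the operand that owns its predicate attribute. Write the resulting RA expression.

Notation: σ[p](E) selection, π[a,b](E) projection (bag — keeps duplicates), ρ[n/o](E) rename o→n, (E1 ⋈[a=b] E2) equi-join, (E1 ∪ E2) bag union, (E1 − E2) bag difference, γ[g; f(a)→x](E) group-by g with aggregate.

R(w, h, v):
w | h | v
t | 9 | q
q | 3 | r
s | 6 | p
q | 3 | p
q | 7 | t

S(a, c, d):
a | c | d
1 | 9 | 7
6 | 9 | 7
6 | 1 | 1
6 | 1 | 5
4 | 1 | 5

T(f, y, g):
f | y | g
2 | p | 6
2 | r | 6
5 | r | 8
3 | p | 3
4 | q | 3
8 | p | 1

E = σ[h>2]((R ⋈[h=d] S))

σ filters on h, owned by the left side.
E' = (σ[h>2](R) ⋈[h=d] S)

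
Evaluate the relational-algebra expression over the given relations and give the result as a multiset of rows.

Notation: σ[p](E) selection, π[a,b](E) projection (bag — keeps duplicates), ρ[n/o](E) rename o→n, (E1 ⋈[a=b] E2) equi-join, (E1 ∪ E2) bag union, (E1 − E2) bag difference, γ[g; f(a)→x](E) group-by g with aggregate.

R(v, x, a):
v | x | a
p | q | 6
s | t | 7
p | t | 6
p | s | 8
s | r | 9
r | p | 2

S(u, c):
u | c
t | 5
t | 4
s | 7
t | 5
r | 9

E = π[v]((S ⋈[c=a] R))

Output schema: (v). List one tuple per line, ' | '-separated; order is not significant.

Row counts bottom-up:
  S → 5
  R → 6
  (S ⋈[c=a] R) → 2
  π[v]((S ⋈[c=a] R)) → 2

== RESULT ==
v
s
s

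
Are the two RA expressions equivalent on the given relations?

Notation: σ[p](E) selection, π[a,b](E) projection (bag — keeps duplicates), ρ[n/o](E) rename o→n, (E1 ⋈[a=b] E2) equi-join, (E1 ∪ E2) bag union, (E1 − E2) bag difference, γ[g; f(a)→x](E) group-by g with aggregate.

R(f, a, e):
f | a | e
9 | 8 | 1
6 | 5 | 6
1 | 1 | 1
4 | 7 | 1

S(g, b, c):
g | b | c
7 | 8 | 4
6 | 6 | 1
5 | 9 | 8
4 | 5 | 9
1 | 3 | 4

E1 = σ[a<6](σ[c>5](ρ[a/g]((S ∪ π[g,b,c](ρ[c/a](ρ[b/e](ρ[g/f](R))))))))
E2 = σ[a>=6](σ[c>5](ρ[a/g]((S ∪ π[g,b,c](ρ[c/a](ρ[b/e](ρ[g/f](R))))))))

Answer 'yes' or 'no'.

E1 subexpression sizes:
  S → 5
  R → 4
  ρ[g/f](R) → 4
  ρ[b/e](ρ[g/f](R)) → 4
  ρ[c/a](ρ[b/e](ρ[g/f](R))) → 4
  π[g,b,c](ρ[c/a](ρ[b/e](ρ[g/f](R)))) → 4
  (S ∪ π[g,b,c](ρ[c/a](ρ[b/e](ρ[g/f](R))))) → 9
  ρ[a/g]((S ∪ π[g,b,c](ρ[c/a](ρ[b/e](ρ[g/f](R)))))) → 9
  σ[c>5](ρ[a/g]((S ∪ π[g,b,c](ρ[c/a](ρ[b/e](ρ[g/f](R))))))) → 4
  σ[a<6](σ[c>5](ρ[a/g]((S ∪ π[g,b,c](ρ[c/a](ρ[b/e](ρ[g/f](R)))))))) → 3
E2 subexpression sizes:
  S → 5
  R → 4
  ρ[g/f](R) → 4
  ρ[b/e](ρ[g/f](R)) → 4
  ρ[c/a](ρ[b/e](ρ[g/f](R))) → 4
  π[g,b,c](ρ[c/a](ρ[b/e](ρ[g/f](R)))) → 4
  (S ∪ π[g,b,c](ρ[c/a](ρ[b/e](ρ[g/f](R))))) → 9
  ρ[a/g]((S ∪ π[g,b,c](ρ[c/a](ρ[b/e](ρ[g/f](R)))))) → 9
  σ[c>5](ρ[a/g]((S ∪ π[g,b,c](ρ[c/a](ρ[b/e](ρ[g/f](R))))))) → 4
  σ[a>=6](σ[c>5](ρ[a/g]((S ∪ π[g,b,c](ρ[c/a](ρ[b/e](ρ[g/f](R)))))))) → 1

E1 result:
a | b | c
4 | 1 | 7
4 | 5 | 9
5 | 9 | 8
E2 result:
a | b | c
9 | 1 | 8
Witness: (4, 5, 9) appears 1× in E1 but 0× in E2.

no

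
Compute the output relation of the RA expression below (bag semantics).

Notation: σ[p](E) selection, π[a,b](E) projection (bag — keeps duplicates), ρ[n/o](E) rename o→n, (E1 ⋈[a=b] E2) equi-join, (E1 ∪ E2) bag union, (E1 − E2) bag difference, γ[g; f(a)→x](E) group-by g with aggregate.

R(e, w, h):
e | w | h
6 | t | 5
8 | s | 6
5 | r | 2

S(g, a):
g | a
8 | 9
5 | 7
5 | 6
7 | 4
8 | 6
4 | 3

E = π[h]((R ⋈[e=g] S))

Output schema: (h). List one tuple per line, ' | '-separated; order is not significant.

Stepwise |·|:
  R → 3
  S → 6
  (R ⋈[e=g] S) → 4
  π[h]((R ⋈[e=g] S)) → 4

== RESULT ==
h
2
2
6
6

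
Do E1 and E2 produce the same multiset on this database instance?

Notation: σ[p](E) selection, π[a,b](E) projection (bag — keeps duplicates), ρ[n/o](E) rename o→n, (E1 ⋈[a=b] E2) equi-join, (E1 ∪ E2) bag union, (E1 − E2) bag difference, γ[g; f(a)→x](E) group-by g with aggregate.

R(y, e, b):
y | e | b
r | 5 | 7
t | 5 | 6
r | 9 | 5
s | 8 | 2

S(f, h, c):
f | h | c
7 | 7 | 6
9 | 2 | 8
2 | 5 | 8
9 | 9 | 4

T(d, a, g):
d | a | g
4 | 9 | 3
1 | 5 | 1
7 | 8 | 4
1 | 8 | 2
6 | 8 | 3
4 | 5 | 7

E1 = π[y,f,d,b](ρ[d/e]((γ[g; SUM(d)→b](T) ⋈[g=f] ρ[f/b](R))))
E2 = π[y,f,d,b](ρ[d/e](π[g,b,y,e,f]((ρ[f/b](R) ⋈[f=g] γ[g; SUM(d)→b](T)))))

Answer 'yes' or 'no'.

E1 subexpression sizes:
  T → 6
  γ[g; SUM(d)→b](T) → 5
  R → 4
  ρ[f/b](R) → 4
  (γ[g; SUM(d)→b](T) ⋈[g=f] ρ[f/b](R)) → 2
  ρ[d/e]((γ[g; SUM(d)→b](T) ⋈[g=f] ρ[f/b](R))) → 2
  π[y,f,d,b](ρ[d/e]((γ[g; SUM(d)→b](T) ⋈[g=f] ρ[f/b](R)))) → 2
E2 subexpression sizes:
  R → 4
  ρ[f/b](R) → 4
  T → 6
  γ[g; SUM(d)→b](T) → 5
  (ρ[f/b](R) ⋈[f=g] γ[g; SUM(d)→b](T)) → 2
  π[g,b,y,e,f]((ρ[f/b](R) ⋈[f=g] γ[g; SUM(d)→b](T))) → 2
  ρ[d/e](π[g,b,y,e,f]((ρ[f/b](R) ⋈[f=g] γ[g; SUM(d)→b](T)))) → 2
  π[y,f,d,b](ρ[d/e](π[g,b,y,e,f]((ρ[f/b](R) ⋈[f=g] γ[g; SUM(d)→b](T))))) → 2

E1 and E2 produce the same multiset:
y | f | d | b
r | 7 | 5 | 4
s | 2 | 8 | 1

yes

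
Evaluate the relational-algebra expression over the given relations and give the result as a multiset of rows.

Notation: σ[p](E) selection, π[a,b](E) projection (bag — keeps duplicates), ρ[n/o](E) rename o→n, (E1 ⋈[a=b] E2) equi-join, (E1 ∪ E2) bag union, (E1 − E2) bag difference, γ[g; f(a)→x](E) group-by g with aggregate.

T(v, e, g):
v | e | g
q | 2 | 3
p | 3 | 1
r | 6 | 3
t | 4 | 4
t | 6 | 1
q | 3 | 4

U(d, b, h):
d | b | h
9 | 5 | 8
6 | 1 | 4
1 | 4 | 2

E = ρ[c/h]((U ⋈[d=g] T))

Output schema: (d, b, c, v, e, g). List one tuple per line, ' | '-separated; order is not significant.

Per-node cardinality:
  U → 3
  T → 6
  (U ⋈[d=g] T) → 2
  ρ[c/h]((U ⋈[d=g] T)) → 2

== RESULT ==
d | b | c | v | e | g
1 | 4 | 2 | p | 3 | 1
1 | 4 | 2 | t | 6 | 1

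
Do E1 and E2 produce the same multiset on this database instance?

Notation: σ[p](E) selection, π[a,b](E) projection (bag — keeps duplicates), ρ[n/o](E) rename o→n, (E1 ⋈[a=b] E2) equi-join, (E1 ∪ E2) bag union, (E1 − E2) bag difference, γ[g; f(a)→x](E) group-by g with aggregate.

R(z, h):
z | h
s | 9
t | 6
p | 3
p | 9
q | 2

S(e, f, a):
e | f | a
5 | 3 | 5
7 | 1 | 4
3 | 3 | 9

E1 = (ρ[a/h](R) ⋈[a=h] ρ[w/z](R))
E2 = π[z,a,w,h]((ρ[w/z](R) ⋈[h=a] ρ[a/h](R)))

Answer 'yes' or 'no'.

E1 stepwise |·|:
  R → 5
  ρ[a/h](R) → 5
  R → 5
  ρ[w/z](R) → 5
  (ρ[a/h](R) ⋈[a=h] ρ[w/z](R)) → 7
E2 stepwise |·|:
  R → 5
  ρ[w/z](R) → 5
  R → 5
  ρ[a/h](R) → 5
  (ρ[w/z](R) ⋈[h=a] ρ[a/h](R)) → 7
  π[z,a,w,h]((ρ[w/z](R) ⋈[h=a] ρ[a/h](R))) → 7

E1 and E2 produce the same multiset:
z | a | w | h
p | 3 | p | 3
p | 9 | p | 9
p | 9 | s | 9
q | 2 | q | 2
s | 9 | p | 9
s | 9 | s | 9
t | 6 | t | 6

yes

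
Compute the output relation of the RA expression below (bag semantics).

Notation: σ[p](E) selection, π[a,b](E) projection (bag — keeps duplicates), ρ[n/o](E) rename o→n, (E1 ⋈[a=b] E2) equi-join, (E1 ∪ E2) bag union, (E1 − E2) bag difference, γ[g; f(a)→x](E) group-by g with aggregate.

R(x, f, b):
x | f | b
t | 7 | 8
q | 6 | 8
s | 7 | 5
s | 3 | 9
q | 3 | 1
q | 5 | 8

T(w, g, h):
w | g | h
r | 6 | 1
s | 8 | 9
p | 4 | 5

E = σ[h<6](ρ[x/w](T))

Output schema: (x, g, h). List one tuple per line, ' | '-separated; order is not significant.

Row counts bottom-up:
  T → 3
  ρ[x/w](T) → 3
  σ[h<6](ρ[x/w](T)) → 2

== RESULT ==
x | g | h
p | 4 | 5
r | 6 | 1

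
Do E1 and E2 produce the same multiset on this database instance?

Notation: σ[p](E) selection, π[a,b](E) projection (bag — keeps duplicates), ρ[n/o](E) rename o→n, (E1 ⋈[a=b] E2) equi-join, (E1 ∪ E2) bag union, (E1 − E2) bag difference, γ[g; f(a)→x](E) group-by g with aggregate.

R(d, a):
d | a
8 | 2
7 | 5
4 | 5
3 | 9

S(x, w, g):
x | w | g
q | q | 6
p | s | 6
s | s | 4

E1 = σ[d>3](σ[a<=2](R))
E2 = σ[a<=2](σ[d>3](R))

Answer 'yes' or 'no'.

E1 subexpression sizes:
  R → 4
  σ[a<=2](R) → 1
  σ[d>3](σ[a<=2](R)) → 1
E2 subexpression sizes:
  R → 4
  σ[d>3](R) → 3
  σ[a<=2](σ[d>3](R)) → 1

E1 and E2 produce the same multiset:
d | a
8 | 2

yes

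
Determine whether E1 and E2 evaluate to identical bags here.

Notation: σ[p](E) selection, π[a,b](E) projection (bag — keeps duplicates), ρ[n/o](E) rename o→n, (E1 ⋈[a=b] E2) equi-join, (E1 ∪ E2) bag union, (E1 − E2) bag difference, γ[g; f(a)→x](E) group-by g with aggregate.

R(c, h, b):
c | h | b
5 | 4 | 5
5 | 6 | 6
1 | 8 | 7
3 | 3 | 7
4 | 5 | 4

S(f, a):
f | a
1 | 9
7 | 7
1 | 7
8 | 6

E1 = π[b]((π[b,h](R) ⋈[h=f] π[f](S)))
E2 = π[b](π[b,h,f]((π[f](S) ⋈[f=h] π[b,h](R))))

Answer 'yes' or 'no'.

E1 stepwise |·|:
  R → 5
  π[b,h](R) → 5
  S → 4
  π[f](S) → 4
  (π[b,h](R) ⋈[h=f] π[f](S)) → 1
  π[b]((π[b,h](R) ⋈[h=f] π[f](S))) → 1
E2 stepwise |·|:
  S → 4
  π[f](S) → 4
  R → 5
  π[b,h](R) → 5
  (π[f](S) ⋈[f=h] π[b,h](R)) → 1
  π[b,h,f]((π[f](S) ⋈[f=h] π[b,h](R))) → 1
  π[b](π[b,h,f]((π[f](S) ⋈[f=h] π[b,h](R)))) → 1

E1 and E2 produce the same multiset:
b
7

yes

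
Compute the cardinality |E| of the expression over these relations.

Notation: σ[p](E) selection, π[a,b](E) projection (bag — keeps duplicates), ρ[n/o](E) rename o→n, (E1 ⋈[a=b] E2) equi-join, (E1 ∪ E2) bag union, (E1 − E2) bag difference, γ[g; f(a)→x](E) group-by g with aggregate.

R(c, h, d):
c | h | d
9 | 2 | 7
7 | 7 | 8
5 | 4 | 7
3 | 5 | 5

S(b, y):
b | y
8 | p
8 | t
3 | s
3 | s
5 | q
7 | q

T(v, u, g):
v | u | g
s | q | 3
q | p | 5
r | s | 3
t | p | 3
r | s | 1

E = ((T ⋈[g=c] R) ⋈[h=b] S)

Row counts bottom-up:
  T → 5
  R → 4
  (T ⋈[g=c] R) → 4
  S → 6
  ((T ⋈[g=c] R) ⋈[h=b] S) → 3

|E| = 3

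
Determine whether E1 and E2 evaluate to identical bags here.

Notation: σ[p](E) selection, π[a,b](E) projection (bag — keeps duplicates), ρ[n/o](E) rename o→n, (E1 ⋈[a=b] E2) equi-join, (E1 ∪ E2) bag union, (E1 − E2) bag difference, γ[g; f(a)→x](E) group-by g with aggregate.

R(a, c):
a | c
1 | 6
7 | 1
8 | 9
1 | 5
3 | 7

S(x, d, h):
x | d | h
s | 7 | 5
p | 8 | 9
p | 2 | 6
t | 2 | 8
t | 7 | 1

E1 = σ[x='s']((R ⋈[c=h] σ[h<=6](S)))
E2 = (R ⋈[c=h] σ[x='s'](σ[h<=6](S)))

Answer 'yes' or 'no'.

E1 stepwise |·|:
  R → 5
  S → 5
  σ[h<=6](S) → 3
  (R ⋈[c=h] σ[h<=6](S)) → 3
  σ[x='s']((R ⋈[c=h] σ[h<=6](S))) → 1
E2 stepwise |·|:
  R → 5
  S → 5
  σ[h<=6](S) → 3
  σ[x='s'](σ[h<=6](S)) → 1
  (R ⋈[c=h] σ[x='s'](σ[h<=6](S))) → 1

E1 and E2 produce the same multiset:
a | c | x | d | h
1 | 5 | s | 7 | 5

yes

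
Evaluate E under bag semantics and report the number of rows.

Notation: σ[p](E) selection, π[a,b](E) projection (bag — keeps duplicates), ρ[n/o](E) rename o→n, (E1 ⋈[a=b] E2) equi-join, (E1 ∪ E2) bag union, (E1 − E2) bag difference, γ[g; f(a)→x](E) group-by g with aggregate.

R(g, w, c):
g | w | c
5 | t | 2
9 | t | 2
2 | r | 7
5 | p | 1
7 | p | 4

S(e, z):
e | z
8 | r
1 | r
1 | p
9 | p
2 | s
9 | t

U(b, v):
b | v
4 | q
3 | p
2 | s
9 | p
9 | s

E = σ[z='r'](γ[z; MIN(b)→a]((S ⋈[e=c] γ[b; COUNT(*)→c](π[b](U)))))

Stepwise |·|:
  S → 6
  U → 5
  π[b](U) → 5
  γ[b; COUNT(*)→c](π[b](U)) → 4
  (S ⋈[e=c] γ[b; COUNT(*)→c](π[b](U))) → 7
  γ[z; MIN(b)→a]((S ⋈[e=c] γ[b; COUNT(*)→c](π[b](U)))) → 3
  σ[z='r'](γ[z; MIN(b)→a]((S ⋈[e=c] γ[b; COUNT(*)→c](π[b](U))))) → 1

|E| = 1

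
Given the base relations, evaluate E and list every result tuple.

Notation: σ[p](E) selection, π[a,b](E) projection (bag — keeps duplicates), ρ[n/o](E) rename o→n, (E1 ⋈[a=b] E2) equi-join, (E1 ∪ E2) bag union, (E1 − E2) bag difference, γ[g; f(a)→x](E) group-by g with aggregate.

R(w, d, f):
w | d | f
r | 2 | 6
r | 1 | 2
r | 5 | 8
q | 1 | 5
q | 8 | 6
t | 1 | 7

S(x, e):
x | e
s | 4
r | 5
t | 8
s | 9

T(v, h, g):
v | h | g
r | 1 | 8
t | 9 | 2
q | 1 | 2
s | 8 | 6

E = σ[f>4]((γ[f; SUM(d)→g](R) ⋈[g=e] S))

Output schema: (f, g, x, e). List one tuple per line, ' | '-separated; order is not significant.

Stepwise |·|:
  R → 6
  γ[f; SUM(d)→g](R) → 5
  S → 4
  (γ[f; SUM(d)→g](R) ⋈[g=e] S) → 1
  σ[f>4]((γ[f; SUM(d)→g](R) ⋈[g=e] S)) → 1

== RESULT ==
f | g | x | e
8 | 5 | r | 5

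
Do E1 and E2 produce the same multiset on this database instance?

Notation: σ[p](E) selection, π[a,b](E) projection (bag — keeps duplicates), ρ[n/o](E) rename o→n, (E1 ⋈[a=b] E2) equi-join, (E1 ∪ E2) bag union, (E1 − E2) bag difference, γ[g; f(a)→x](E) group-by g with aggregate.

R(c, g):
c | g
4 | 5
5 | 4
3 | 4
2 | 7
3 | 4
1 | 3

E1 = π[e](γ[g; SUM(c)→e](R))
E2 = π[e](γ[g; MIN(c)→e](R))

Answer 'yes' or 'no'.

E1 stepwise |·|:
  R → 6
  γ[g; SUM(c)→e](R) → 4
  π[e](γ[g; SUM(c)→e](R)) → 4
E2 stepwise |·|:
  R → 6
  γ[g; MIN(c)→e](R) → 4
  π[e](γ[g; MIN(c)→e](R)) → 4

E1 result:
e
1
2
4
11
E2 result:
e
1
2
3
4
Witness: (11,) appears 1× in E1 but 0× in E2.

no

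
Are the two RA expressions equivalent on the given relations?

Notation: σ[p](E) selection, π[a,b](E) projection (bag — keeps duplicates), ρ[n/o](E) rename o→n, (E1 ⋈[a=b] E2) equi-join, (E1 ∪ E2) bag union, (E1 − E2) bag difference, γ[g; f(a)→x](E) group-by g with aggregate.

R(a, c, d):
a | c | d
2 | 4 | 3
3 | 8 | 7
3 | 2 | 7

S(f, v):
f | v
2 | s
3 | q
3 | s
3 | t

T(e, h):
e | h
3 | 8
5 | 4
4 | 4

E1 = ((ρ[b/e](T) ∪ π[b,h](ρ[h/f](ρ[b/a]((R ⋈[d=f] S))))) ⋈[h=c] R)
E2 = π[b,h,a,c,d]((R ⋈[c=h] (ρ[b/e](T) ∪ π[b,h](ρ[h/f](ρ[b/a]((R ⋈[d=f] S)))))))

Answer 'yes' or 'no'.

E1 row counts bottom-up:
  T → 3
  ρ[b/e](T) → 3
  R → 3
  S → 4
  (R ⋈[d=f] S) → 3
  ρ[b/a]((R ⋈[d=f] S)) → 3
  ρ[h/f](ρ[b/a]((R ⋈[d=f] S))) → 3
  π[b,h](ρ[h/f](ρ[b/a]((R ⋈[d=f] S)))) → 3
  (ρ[b/e](T) ∪ π[b,h](ρ[h/f](ρ[b/a]((R ⋈[d=f] S))))) → 6
  R → 3
  ((ρ[b/e](T) ∪ π[b,h](ρ[h/f](ρ[b/a]((R ⋈[d=f] S))))) ⋈[h=c] R) → 3
E2 row counts bottom-up:
  R → 3
  T → 3
  ρ[b/e](T) → 3
  R → 3
  S → 4
  (R ⋈[d=f] S) → 3
  ρ[b/a]((R ⋈[d=f] S)) → 3
  ρ[h/f](ρ[b/a]((R ⋈[d=f] S))) → 3
  π[b,h](ρ[h/f](ρ[b/a]((R ⋈[d=f] S)))) → 3
  (ρ[b/e](T) ∪ π[b,h](ρ[h/f](ρ[b/a]((R ⋈[d=f] S))))) → 6
  (R ⋈[c=h] (ρ[b/e](T) ∪ π[b,h](ρ[h/f](ρ[b/a]((R ⋈[d=f] S)))))) → 3
  π[b,h,a,c,d]((R ⋈[c=h] (ρ[b/e](T) ∪ π[b,h](ρ[h/f](ρ[b/a]((R ⋈[d=f] S))))))) → 3

E1 and E2 produce the same multiset:
b | h | a | c | d
3 | 8 | 3 | 8 | 7
4 | 4 | 2 | 4 | 3
5 | 4 | 2 | 4 | 3

yes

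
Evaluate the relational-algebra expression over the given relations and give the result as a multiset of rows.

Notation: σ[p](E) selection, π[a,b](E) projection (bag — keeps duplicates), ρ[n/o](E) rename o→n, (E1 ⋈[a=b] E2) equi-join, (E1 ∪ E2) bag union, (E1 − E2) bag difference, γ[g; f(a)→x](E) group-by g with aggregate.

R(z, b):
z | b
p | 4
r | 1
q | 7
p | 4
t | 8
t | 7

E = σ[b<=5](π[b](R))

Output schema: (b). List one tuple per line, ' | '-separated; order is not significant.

Subexpression sizes:
  R → 6
  π[b](R) → 6
  σ[b<=5](π[b](R)) → 3

== RESULT ==
b
1
4
4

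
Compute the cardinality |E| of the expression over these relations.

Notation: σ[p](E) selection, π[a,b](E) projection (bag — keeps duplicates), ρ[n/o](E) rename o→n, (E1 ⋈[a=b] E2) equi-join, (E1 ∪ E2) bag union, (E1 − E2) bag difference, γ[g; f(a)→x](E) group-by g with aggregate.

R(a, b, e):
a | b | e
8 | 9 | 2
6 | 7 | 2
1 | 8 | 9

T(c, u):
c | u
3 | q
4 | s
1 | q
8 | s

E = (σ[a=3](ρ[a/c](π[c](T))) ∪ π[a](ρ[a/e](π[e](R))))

Per-node cardinality:
  T → 4
  π[c](T) → 4
  ρ[a/c](π[c](T)) → 4
  σ[a=3](ρ[a/c](π[c](T))) → 1
  R → 3
  π[e](R) → 3
  ρ[a/e](π[e](R)) → 3
  π[a](ρ[a/e](π[e](R))) → 3
  (σ[a=3](ρ[a/c](π[c](T))) ∪ π[a](ρ[a/e](π[e](R)))) → 4

|E| = 4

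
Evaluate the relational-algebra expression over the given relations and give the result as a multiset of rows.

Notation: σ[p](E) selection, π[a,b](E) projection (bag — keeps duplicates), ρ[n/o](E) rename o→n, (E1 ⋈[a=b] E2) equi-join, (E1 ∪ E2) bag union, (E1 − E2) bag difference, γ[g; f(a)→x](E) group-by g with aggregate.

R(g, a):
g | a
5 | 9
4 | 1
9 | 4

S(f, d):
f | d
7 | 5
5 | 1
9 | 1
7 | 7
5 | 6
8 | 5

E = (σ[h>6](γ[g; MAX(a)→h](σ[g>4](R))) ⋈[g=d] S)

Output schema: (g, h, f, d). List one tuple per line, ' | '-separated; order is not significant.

Stepwise |·|:
  R → 3
  σ[g>4](R) → 2
  γ[g; MAX(a)→h](σ[g>4](R)) → 2
  σ[h>6](γ[g; MAX(a)→h](σ[g>4](R))) → 1
  S → 6
  (σ[h>6](γ[g; MAX(a)→h](σ[g>4](R))) ⋈[g=d] S) → 2

== RESULT ==
g | h | f | d
5 | 9 | 7 | 5
5 | 9 | 8 | 5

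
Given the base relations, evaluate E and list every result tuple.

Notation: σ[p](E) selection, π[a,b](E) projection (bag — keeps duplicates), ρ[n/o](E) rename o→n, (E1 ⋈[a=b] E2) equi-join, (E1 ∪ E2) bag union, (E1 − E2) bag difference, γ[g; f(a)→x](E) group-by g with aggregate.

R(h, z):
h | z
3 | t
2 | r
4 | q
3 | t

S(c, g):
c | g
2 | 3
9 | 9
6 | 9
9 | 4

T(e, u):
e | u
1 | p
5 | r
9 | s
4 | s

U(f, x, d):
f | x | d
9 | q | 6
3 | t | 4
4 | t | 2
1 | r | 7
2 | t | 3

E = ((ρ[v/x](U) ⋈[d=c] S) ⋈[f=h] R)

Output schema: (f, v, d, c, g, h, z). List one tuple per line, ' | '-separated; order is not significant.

Per-node cardinality:
  U → 5
  ρ[v/x](U) → 5
  S → 4
  (ρ[v/x](U) ⋈[d=c] S) → 2
  R → 4
  ((ρ[v/x](U) ⋈[d=c] S) ⋈[f=h] R) → 1

== RESULT ==
f | v | d | c | g | h | z
4 | t | 2 | 2 | 3 | 4 | q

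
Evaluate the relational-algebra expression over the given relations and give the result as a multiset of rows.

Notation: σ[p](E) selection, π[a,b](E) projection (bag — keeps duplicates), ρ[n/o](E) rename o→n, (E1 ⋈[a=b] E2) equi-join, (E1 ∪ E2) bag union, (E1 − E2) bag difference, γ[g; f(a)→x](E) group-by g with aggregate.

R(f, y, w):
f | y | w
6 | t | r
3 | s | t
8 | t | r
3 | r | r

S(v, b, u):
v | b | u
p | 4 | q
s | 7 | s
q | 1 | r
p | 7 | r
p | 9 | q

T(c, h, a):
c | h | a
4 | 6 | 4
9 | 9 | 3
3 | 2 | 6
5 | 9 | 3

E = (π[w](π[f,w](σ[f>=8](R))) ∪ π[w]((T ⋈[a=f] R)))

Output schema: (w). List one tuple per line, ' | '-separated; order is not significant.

Subexpression sizes:
  R → 4
  σ[f>=8](R) → 1
  π[f,w](σ[f>=8](R)) → 1
  π[w](π[f,w](σ[f>=8](R))) → 1
  T → 4
  R → 4
  (T ⋈[a=f] R) → 5
  π[w]((T ⋈[a=f] R)) → 5
  (π[w](π[f,w](σ[f>=8](R))) ∪ π[w]((T ⋈[a=f] R))) → 6

== RESULT ==
w
r
r
r
r
t
t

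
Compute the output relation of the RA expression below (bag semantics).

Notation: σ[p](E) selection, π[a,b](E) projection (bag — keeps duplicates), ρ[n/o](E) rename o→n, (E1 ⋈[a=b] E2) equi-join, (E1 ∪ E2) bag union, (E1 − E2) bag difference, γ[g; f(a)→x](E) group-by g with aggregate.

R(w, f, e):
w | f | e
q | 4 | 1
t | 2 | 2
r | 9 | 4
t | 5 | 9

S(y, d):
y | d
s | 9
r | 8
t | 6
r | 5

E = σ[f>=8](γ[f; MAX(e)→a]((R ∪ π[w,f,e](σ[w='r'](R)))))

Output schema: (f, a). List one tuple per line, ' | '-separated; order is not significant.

Per-node cardinality:
  R → 4
  R → 4
  σ[w='r'](R) → 1
  π[w,f,e](σ[w='r'](R)) → 1
  (R ∪ π[w,f,e](σ[w='r'](R))) → 5
  γ[f; MAX(e)→a]((R ∪ π[w,f,e](σ[w='r'](R)))) → 4
  σ[f>=8](γ[f; MAX(e)→a]((R ∪ π[w,f,e](σ[w='r'](R))))) → 1

== RESULT ==
f | a
9 | 4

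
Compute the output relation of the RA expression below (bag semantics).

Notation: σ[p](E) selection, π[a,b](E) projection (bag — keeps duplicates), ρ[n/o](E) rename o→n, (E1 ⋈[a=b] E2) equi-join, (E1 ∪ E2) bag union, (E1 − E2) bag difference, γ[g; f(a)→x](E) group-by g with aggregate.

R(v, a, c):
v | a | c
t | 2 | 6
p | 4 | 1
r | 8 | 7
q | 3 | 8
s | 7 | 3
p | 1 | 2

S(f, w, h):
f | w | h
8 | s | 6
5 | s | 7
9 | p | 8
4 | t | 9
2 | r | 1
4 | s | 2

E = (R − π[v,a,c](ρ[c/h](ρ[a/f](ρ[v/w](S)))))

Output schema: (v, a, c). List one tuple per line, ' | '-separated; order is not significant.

Row counts bottom-up:
  R → 6
  S → 6
  ρ[v/w](S) → 6
  ρ[a/f](ρ[v/w](S)) → 6
  ρ[c/h](ρ[a/f](ρ[v/w](S))) → 6
  π[v,a,c](ρ[c/h](ρ[a/f](ρ[v/w](S)))) → 6
  (R − π[v,a,c](ρ[c/h](ρ[a/f](ρ[v/w](S))))) → 6

== RESULT ==
v | a | c
p | 1 | 2
p | 4 | 1
q | 3 | 8
r | 8 | 7
s | 7 | 3
t | 2 | 6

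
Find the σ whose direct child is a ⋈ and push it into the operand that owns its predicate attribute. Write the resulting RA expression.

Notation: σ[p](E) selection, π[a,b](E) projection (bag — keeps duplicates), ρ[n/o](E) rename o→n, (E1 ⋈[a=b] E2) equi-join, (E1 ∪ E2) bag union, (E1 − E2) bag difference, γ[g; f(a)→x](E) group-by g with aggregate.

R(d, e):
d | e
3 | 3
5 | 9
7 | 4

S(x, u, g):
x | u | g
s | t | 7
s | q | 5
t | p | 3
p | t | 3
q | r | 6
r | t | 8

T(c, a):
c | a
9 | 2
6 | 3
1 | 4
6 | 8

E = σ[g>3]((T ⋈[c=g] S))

σ filters on g, owned by the right side.
E' = (T ⋈[c=g] σ[g>3](S))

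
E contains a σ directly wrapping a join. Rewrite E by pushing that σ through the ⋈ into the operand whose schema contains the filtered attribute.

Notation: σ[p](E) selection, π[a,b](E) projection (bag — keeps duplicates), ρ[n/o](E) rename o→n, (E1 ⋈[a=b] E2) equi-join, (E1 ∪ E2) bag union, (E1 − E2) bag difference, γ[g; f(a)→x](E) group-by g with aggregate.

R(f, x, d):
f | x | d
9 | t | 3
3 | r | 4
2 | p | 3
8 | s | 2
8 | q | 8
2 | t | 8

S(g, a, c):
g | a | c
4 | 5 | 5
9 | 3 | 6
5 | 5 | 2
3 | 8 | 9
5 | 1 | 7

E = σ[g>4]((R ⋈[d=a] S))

σ filters on g, owned by the right side.
E' = (R ⋈[d=a] σ[g>4](S))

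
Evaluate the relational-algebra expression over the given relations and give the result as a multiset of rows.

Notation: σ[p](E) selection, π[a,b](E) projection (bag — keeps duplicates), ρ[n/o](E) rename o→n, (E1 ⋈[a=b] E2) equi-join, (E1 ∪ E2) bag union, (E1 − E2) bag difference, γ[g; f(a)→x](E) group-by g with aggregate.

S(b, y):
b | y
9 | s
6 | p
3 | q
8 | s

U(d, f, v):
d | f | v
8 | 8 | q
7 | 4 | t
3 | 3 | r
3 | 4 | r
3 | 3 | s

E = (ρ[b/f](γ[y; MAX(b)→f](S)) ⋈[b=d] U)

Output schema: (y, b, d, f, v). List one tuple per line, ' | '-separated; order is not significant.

Stepwise |·|:
  S → 4
  γ[y; MAX(b)→f](S) → 3
  ρ[b/f](γ[y; MAX(b)→f](S)) → 3
  U → 5
  (ρ[b/f](γ[y; MAX(b)→f](S)) ⋈[b=d] U) → 3

== RESULT ==
y | b | d | f | v
q | 3 | 3 | 3 | r
q | 3 | 3 | 3 | s
q | 3 | 3 | 4 | r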